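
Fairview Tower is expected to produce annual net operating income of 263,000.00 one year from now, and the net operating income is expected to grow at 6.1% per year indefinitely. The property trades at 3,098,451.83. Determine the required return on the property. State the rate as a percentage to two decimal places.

14.59%

P = D₁/(r − g) ⇒ r = D₁/P + g = 263,000.0000/3,098,451.83 + 0.061 = 0.084881 + 0.061 = 0.145881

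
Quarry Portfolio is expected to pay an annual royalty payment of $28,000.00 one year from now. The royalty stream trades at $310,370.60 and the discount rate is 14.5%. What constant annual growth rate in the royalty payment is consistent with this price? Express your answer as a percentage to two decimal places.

P = D₁/(r−g) ⇒ g = r − D₁/P = 0.145 − $28,000.00/$310,370.60 = 0.054785

5.48%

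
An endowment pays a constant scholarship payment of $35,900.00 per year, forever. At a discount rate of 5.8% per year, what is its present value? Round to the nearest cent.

Level perpetuity: PV = C / r = $35,900.00 / 0.058 = $618,965.52

$618965.52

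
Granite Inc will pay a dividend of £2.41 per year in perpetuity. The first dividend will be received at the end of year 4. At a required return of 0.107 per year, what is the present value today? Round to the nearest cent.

£16.60

Value at end of year 3: C / r = £2.41 / 0.107 = £22.5234
Discount to today: PV = £22.5234 / (1 + 0.107)^3 = £22.5234 / 1.356572 = £16.60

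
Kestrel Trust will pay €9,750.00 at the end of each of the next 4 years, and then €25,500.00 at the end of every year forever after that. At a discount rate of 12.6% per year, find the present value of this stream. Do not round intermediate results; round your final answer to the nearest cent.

PV of 4-year annuity: €9,750.00 × [1 − (1+0.126)^−4] / 0.126 = 29243.78746
Perpetuity value at year 4: €25,500.00 / 0.126 = 202380.95238
PV of perpetuity: 202380.95238 / (1+0.126)^4 = 125897.20055
Total PV = 29243.78746 + 125897.20055 = 155140.98802

€155140.99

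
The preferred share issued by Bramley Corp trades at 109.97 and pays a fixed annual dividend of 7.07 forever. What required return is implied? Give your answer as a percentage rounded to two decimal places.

6.43%

P = C/r ⇒ r = C/P = 7.07/109.97 = 0.064290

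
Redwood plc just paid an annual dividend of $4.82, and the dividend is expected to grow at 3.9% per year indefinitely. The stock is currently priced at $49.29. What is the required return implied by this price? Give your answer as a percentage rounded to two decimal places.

14.06%

D₁ = $4.82 × 1.039 = $5.0080
P = D₁/(r − g) ⇒ r = D₁/P + g = $5.0080/$49.29 + 0.039 = 0.101602 + 0.039 = 0.140602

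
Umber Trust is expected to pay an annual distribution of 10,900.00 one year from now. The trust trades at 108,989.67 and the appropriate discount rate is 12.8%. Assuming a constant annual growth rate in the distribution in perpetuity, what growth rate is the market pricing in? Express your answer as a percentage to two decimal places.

2.80%

P = D₁/(r−g) ⇒ g = r − D₁/P = 0.128 − 10,900.00/108,989.67 = 0.027991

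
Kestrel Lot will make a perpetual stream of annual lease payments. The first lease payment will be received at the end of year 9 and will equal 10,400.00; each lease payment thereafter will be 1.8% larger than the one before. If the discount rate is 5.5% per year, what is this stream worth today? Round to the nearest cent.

183152.11

Value at end of year 8: C₁ / (r − g) = 10,400.00 / (0.055 − 0.018) = 281,081.0811
Discount to today: PV = 281,081.0811 / (1 + 0.055)^8 = 281,081.0811 / 1.534687 = 183,152.11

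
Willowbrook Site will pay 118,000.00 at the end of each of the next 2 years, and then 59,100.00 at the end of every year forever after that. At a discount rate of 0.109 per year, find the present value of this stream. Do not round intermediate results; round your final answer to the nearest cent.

PV of 2-year annuity: 118,000.00 × [1 − (1+0.109)^−2] / 0.109 = 202346.40587
Perpetuity value at year 2: 59,100.00 / 0.109 = 542201.83486
PV of perpetuity: 542201.83486 / (1+0.109)^2 = 440857.15192
Total PV = 202346.40587 + 440857.15192 = 643203.55779

643203.56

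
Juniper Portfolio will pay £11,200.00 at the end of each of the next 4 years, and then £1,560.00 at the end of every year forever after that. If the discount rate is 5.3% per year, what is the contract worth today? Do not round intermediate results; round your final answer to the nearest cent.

£63380.05

PV of 4-year annuity: £11,200.00 × [1 − (1+0.053)^−4] / 0.053 = 39439.43945
Perpetuity value at year 4: £1,560.00 / 0.053 = 29433.96226
PV of perpetuity: 29433.96226 / (1+0.053)^4 = 23940.61177
Total PV = 39439.43945 + 23940.61177 = 63380.05122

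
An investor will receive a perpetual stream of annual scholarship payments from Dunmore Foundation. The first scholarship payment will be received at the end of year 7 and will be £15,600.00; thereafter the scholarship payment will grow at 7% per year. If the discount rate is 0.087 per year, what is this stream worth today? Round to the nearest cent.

£556286.36

Value at end of year 6: C₁ / (r − g) = £15,600.00 / (0.087 − 0.07) = £917,647.0588
Discount to today: PV = £917,647.0588 / (1 + 0.087)^6 = £917,647.0588 / 1.649595 = £556,286.36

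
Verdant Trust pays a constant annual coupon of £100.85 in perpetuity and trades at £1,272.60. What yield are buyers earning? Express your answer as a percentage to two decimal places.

P = C/r ⇒ r = C/P = £100.85/£1,272.60 = 0.079247

7.92%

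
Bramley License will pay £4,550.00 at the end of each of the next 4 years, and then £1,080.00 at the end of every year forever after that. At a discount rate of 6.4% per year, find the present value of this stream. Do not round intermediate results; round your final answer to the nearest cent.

£28789.60

PV of 4-year annuity: £4,550.00 × [1 − (1+0.064)^−4] / 0.064 = 15622.88850
Perpetuity value at year 4: £1,080.00 / 0.064 = 16875.00000
PV of perpetuity: 16875.00000 / (1+0.064)^4 = 13166.70998
Total PV = 15622.88850 + 13166.70998 = 28789.59848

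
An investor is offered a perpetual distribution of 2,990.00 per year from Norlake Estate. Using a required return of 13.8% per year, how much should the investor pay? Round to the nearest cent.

Level perpetuity: PV = C / r = 2,990.00 / 0.138 = 21,666.67

21666.67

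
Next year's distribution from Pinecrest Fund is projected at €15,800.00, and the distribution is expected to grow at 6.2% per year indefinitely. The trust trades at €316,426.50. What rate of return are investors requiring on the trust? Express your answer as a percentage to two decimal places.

11.19%

P = D₁/(r − g) ⇒ r = D₁/P + g = €15,800.0000/€316,426.50 + 0.062 = 0.049933 + 0.062 = 0.111933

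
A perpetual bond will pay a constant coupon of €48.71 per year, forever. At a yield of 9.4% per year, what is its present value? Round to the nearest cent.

Level perpetuity: PV = C / r = €48.71 / 0.094 = €518.19

€518.19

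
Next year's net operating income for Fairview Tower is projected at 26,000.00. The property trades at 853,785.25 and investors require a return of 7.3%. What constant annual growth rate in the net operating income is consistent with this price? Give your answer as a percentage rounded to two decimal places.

P = D₁/(r−g) ⇒ g = r − D₁/P = 0.073 − 26,000.00/853,785.25 = 0.042547

4.25%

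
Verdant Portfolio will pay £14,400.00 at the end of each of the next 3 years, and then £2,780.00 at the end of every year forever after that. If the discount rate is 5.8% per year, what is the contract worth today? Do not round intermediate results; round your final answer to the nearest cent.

£79106.73

PV of 3-year annuity: £14,400.00 × [1 − (1+0.058)^−3] / 0.058 = 38634.24767
Perpetuity value at year 3: £2,780.00 / 0.058 = 47931.03448
PV of perpetuity: 47931.03448 / (1+0.058)^3 = 40472.47833
Total PV = 38634.24767 + 40472.47833 = 79106.72601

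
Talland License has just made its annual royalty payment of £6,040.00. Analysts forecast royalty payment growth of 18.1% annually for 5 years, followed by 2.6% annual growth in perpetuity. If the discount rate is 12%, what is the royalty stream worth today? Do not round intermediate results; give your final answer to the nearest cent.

£121451.81

D_1 = 7133.24000
D_2 = 8424.35644
D_3 = 9949.16496
D_4 = 11749.96381
D_5 = 13876.70726
Terminal value at year 5: TV = D_5×(1+g_2)/(r−g_2) = 14237.50165/0.094 = 151462.78353
P_0 = D_1/(1+r)^1 + D_2/(1+r)^2 + D_3/(1+r)^3 + D_4/(1+r)^4 + D_5/(1+r)^5 + TV/(1+r)^5
    = 6368.96429 + 6715.84538 + 7081.61910 + 7467.31442 + 7874.01637 + 85944.05102 = 121451.81057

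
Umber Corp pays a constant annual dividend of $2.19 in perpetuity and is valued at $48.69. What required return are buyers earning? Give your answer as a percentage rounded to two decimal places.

4.50%

P = C/r ⇒ r = C/P = $2.19/$48.69 = 0.044978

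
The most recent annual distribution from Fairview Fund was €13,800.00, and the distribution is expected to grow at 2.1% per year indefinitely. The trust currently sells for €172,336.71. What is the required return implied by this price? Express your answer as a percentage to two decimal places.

D₁ = €13,800.00 × 1.021 = €14,089.8000
P = D₁/(r − g) ⇒ r = D₁/P + g = €14,089.8000/€172,336.71 + 0.021 = 0.081757 + 0.021 = 0.102757

10.28%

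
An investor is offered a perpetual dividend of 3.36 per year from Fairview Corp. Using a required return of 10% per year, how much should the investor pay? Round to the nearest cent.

Level perpetuity: PV = C / r = 3.36 / 0.1 = 33.60

33.60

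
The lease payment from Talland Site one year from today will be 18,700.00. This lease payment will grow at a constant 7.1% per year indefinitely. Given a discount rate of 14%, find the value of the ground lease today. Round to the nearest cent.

Growing perpetuity: P = D₁ / (r − g) = 18,700.0000 / (0.14 − 0.071) = 271,014.49

271014.49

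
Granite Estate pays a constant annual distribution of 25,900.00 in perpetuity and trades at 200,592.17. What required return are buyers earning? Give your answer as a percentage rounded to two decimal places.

P = C/r ⇒ r = C/P = 25,900.00/200,592.17 = 0.129118

12.91%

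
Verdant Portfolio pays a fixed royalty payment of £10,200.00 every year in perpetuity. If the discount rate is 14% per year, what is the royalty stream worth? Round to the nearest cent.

£72857.14

Level perpetuity: PV = C / r = £10,200.00 / 0.14 = £72,857.14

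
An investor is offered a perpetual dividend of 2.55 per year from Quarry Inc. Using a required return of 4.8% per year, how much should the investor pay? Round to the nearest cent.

Level perpetuity: PV = C / r = 2.55 / 0.048 = 53.13

53.13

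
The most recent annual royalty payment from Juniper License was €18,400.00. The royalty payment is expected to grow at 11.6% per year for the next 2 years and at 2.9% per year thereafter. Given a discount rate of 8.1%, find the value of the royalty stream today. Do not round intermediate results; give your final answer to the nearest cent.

€426673.65

D_1 = 20534.40000
D_2 = 22916.39040
Terminal value at year 2: TV = D_2×(1+g_2)/(r−g_2) = 23580.96572/0.052 = 453480.11003
P_0 = D_1/(1+r)^1 + D_2/(1+r)^2 + TV/(1+r)^2
    = 18995.74468 + 19610.77804 + 388067.12703 = 426673.64975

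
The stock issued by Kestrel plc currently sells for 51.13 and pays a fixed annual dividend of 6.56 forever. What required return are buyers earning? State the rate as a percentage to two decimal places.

P = C/r ⇒ r = C/P = 6.56/51.13 = 0.128300

12.83%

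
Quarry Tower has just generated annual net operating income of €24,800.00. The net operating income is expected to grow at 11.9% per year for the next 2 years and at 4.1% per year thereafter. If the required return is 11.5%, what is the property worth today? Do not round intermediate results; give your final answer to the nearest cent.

D_1 = 27751.20000
D_2 = 31053.59280
Terminal value at year 2: TV = D_2×(1+g_2)/(r−g_2) = 32326.79010/0.074 = 436848.51493
P_0 = D_1/(1+r)^1 + D_2/(1+r)^2 + TV/(1+r)^2
    = 24888.96861 + 24978.25639 + 351383.30948 = 401250.53448

€401250.53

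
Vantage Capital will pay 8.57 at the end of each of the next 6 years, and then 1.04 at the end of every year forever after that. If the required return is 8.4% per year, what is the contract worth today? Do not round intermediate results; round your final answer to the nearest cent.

PV of 6-year annuity: 8.57 × [1 − (1+0.084)^−6] / 0.084 = 39.14188
Perpetuity value at year 6: 1.04 / 0.084 = 12.38095
PV of perpetuity: 12.38095 / (1+0.084)^6 = 7.63095
Total PV = 39.14188 + 7.63095 = 46.77283

46.77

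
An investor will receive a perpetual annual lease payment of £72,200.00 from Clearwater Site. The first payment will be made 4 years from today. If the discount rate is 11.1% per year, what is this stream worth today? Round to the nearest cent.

£474320.66

Value at end of year 3: C / r = £72,200.00 / 0.111 = £650,450.4505
Discount to today: PV = £650,450.4505 / (1 + 0.111)^3 = £650,450.4505 / 1.371331 = £474,320.66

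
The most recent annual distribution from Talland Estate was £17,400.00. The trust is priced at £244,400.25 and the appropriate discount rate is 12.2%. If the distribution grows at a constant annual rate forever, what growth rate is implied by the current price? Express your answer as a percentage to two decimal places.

P = D₀(1+g)/(r−g) ⇒ P(r−g) = D₀(1+g) ⇒ g(P+D₀) = P·r − D₀
g = (P·r − D₀)/(P + D₀) = (£244,400.25×0.122 − £17,400.00) / (£244,400.25 + £17,400.00) = 0.047429

4.74%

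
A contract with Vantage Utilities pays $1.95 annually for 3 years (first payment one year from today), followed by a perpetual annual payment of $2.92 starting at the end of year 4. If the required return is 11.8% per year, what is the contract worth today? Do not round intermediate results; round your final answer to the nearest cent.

$22.41

PV of 3-year annuity: $1.95 × [1 − (1+0.118)^−3] / 0.118 = 4.69971
Perpetuity value at year 3: $2.92 / 0.118 = 24.74576
PV of perpetuity: 24.74576 / (1+0.118)^3 = 17.70824
Total PV = 4.69971 + 17.70824 = 22.40796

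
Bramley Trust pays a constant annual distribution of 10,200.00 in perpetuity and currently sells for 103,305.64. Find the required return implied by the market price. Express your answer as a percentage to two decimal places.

9.87%

P = C/r ⇒ r = C/P = 10,200.00/103,305.64 = 0.098736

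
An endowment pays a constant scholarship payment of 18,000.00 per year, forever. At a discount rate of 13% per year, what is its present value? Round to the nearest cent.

138461.54

Level perpetuity: PV = C / r = 18,000.00 / 0.13 = 138,461.54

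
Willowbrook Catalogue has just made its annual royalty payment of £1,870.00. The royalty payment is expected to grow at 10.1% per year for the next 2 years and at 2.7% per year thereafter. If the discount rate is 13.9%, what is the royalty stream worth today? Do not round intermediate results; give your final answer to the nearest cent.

£19577.08

D_1 = 2058.87000
D_2 = 2266.81587
Terminal value at year 2: TV = D_2×(1+g_2)/(r−g_2) = 2328.01990/0.112 = 20785.89195
P_0 = D_1/(1+r)^1 + D_2/(1+r)^2 + TV/(1+r)^2
    = 1807.61194 + 1747.30531 + 16022.16564 = 19577.08289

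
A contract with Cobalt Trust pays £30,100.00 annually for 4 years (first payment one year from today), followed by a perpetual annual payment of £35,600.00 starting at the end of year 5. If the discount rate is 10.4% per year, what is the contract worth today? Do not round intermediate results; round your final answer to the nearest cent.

PV of 4-year annuity: £30,100.00 × [1 − (1+0.104)^−4] / 0.104 = 94592.61387
Perpetuity value at year 4: £35,600.00 / 0.104 = 342307.69231
PV of perpetuity: 342307.69231 / (1+0.104)^4 = 230430.71378
Total PV = 94592.61387 + 230430.71378 = 325023.32765

£325023.33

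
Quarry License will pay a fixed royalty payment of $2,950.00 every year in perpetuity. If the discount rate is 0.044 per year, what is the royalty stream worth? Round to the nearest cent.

Level perpetuity: PV = C / r = $2,950.00 / 0.044 = $67,045.45

$67045.45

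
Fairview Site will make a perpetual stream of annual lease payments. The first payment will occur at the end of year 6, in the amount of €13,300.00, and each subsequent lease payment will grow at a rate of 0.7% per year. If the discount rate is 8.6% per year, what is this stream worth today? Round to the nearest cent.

€111448.81

Value at end of year 5: C₁ / (r − g) = €13,300.00 / (0.086 − 0.007) = €168,354.4304
Discount to today: PV = €168,354.4304 / (1 + 0.086)^5 = €168,354.4304 / 1.510599 = €111,448.81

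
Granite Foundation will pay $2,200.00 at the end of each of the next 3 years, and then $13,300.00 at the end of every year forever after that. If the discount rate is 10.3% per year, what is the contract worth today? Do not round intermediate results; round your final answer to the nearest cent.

$101667.30

PV of 3-year annuity: $2,200.00 × [1 − (1+0.103)^−3] / 0.103 = 5442.30750
Perpetuity value at year 3: $13,300.00 / 0.103 = 129126.21359
PV of perpetuity: 129126.21359 / (1+0.103)^3 = 96224.99095
Total PV = 5442.30750 + 96224.99095 = 101667.29846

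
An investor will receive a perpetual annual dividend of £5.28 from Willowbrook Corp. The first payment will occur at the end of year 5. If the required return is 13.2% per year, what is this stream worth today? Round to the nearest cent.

£24.36

Value at end of year 4: C / r = £5.28 / 0.132 = £40.0000
Discount to today: PV = £40.0000 / (1 + 0.132)^4 = £40.0000 / 1.642047 = £24.36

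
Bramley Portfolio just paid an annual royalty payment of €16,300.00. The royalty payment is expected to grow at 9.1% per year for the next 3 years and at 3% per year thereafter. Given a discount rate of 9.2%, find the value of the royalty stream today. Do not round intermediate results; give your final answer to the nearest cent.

€318857.57

D_1 = 17783.30000
D_2 = 19401.58030
D_3 = 21167.12411
Terminal value at year 3: TV = D_3×(1+g_2)/(r−g_2) = 21802.13783/0.062 = 351647.38436
P_0 = D_1/(1+r)^1 + D_2/(1+r)^2 + D_3/(1+r)^3 + TV/(1+r)^3
    = 16285.07326 + 16270.16019 + 16255.26078 + 270047.07417 = 318857.56839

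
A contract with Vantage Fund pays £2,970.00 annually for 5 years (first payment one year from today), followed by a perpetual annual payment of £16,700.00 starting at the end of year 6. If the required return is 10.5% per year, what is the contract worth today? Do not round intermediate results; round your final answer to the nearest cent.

£107658.18

PV of 5-year annuity: £2,970.00 × [1 − (1+0.105)^−5] / 0.105 = 11116.28892
Perpetuity value at year 5: £16,700.00 / 0.105 = 159047.61905
PV of perpetuity: 159047.61905 / (1+0.105)^5 = 96541.88672
Total PV = 11116.28892 + 96541.88672 = 107658.17564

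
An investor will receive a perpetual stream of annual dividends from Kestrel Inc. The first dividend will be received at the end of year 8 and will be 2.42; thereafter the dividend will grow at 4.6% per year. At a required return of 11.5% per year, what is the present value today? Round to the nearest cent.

Value at end of year 7: C₁ / (r − g) = 2.42 / (0.115 − 0.046) = 35.0725
Discount to today: PV = 35.0725 / (1 + 0.115)^7 = 35.0725 / 2.142516 = 16.37

16.37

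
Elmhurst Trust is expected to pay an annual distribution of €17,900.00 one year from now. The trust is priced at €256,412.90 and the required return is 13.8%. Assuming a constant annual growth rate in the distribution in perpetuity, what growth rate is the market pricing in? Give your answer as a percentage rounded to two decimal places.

6.82%

P = D₁/(r−g) ⇒ g = r − D₁/P = 0.138 − €17,900.00/€256,412.90 = 0.068191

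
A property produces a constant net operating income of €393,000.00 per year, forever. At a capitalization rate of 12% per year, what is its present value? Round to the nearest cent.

€3275000.00

Level perpetuity: PV = C / r = €393,000.00 / 0.12 = €3,275,000.00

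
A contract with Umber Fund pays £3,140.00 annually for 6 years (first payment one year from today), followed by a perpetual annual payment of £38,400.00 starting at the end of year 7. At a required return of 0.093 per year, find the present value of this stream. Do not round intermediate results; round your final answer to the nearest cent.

PV of 6-year annuity: £3,140.00 × [1 − (1+0.093)^−6] / 0.093 = 13960.68069
Perpetuity value at year 6: £38,400.00 / 0.093 = 412903.22581
PV of perpetuity: 412903.22581 / (1+0.093)^6 = 242173.88235
Total PV = 13960.68069 + 242173.88235 = 256134.56304

£256134.56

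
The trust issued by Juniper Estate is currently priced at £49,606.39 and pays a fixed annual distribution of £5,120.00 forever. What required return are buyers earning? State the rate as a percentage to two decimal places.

10.32%

P = C/r ⇒ r = C/P = £5,120.00/£49,606.39 = 0.103213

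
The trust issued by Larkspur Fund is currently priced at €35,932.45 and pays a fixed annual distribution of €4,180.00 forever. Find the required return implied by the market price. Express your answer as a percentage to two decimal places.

P = C/r ⇒ r = C/P = €4,180.00/€35,932.45 = 0.116329

11.63%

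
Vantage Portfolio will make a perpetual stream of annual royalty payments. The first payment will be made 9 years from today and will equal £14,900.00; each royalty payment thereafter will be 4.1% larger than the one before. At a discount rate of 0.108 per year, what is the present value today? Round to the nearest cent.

£97902.41

Value at end of year 8: C₁ / (r − g) = £14,900.00 / (0.108 − 0.041) = £222,388.0597
Discount to today: PV = £222,388.0597 / (1 + 0.108)^8 = £222,388.0597 / 2.271528 = £97,902.41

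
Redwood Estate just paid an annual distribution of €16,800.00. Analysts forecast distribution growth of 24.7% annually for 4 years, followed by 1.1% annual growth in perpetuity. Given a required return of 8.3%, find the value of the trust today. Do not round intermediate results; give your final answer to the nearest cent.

D_1 = 20949.60000
D_2 = 26124.15120
D_3 = 32576.81655
D_4 = 40623.29023
Terminal value at year 4: TV = D_4×(1+g_2)/(r−g_2) = 41070.14643/0.072 = 570418.70036
P_0 = D_1/(1+r)^1 + D_2/(1+r)^2 + D_3/(1+r)^3 + D_4/(1+r)^4 + TV/(1+r)^4
    = 19344.04432 + 22273.33635 + 25646.21462 + 29529.85192 + 414648.33735 = 511441.78456

€511441.78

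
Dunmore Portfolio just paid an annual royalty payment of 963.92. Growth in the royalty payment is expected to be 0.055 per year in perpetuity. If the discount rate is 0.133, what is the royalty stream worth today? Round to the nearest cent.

13037.64

D₁ = D₀ × (1 + g) = 963.92 × 1.055 = 1,016.9356
Growing perpetuity: P = D₁ / (r − g) = 1,016.9356 / (0.133 − 0.055) = 13,037.64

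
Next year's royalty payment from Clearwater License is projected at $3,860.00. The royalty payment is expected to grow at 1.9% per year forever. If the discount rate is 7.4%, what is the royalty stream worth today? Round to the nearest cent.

$70181.82

Growing perpetuity: P = D₁ / (r − g) = $3,860.0000 / (0.074 − 0.019) = $70,181.82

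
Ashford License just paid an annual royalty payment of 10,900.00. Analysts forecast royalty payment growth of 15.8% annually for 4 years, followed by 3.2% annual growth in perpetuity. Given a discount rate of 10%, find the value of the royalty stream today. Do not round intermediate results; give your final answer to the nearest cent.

D_1 = 12622.20000
D_2 = 14616.50760
D_3 = 16925.91580
D_4 = 19600.21050
Terminal value at year 4: TV = D_4×(1+g_2)/(r−g_2) = 20227.41723/0.068 = 297462.01814
P_0 = D_1/(1+r)^1 + D_2/(1+r)^2 + D_3/(1+r)^3 + D_4/(1+r)^4 + TV/(1+r)^4
    = 11474.72727 + 12079.75835 + 12716.69106 + 13387.20750 + 203170.56085 = 252828.94502

252828.95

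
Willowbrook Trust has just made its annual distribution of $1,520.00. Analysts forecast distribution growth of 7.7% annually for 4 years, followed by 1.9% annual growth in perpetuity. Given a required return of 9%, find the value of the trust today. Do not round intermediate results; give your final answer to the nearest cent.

D_1 = 1637.04000
D_2 = 1763.09208
D_3 = 1898.85017
D_4 = 2045.06163
Terminal value at year 4: TV = D_4×(1+g_2)/(r−g_2) = 2083.91780/0.071 = 29350.95499
P_0 = D_1/(1+r)^1 + D_2/(1+r)^2 + D_3/(1+r)^3 + D_4/(1+r)^4 + TV/(1+r)^4
    = 1501.87156 + 1483.95933 + 1466.26073 + 1448.77322 + 20792.95648 = 26693.82133

$26693.82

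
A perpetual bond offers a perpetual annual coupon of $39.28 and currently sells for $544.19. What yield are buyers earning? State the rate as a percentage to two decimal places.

7.22%

P = C/r ⇒ r = C/P = $39.28/$544.19 = 0.072181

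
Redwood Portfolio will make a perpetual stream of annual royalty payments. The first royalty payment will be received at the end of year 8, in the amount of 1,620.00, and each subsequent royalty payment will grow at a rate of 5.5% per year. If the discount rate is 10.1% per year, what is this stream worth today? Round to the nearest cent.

17957.50

Value at end of year 7: C₁ / (r − g) = 1,620.00 / (0.101 − 0.055) = 35,217.3913
Discount to today: PV = 35,217.3913 / (1 + 0.101)^7 = 35,217.3913 / 1.961152 = 17,957.50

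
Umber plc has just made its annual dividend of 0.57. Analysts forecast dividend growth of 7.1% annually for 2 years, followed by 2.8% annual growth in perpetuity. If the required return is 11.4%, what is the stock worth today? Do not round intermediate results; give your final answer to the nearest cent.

7.37

D_1 = 0.61047
D_2 = 0.65381
Terminal value at year 2: TV = D_2×(1+g_2)/(r−g_2) = 0.67212/0.086 = 7.81535
P_0 = D_1/(1+r)^1 + D_2/(1+r)^2 + TV/(1+r)^2
    = 0.54800 + 0.52685 + 6.29764 = 7.37249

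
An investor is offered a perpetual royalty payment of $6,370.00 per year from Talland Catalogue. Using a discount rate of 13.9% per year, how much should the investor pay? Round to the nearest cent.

$45827.34

Level perpetuity: PV = C / r = $6,370.00 / 0.139 = $45,827.34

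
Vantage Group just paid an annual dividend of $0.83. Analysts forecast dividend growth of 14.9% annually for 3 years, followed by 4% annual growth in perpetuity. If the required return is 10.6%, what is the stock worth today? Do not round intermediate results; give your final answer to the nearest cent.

$17.35

D_1 = 0.95367
D_2 = 1.09577
D_3 = 1.25904
Terminal value at year 3: TV = D_3×(1+g_2)/(r−g_2) = 1.30940/0.066 = 19.83936
P_0 = D_1/(1+r)^1 + D_2/(1+r)^2 + D_3/(1+r)^3 + TV/(1+r)^3
    = 0.86227 + 0.89579 + 0.93062 + 14.66433 = 17.35301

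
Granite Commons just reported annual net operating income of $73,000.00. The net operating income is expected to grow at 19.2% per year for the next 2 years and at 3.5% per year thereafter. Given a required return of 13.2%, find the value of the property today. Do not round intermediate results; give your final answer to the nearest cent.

D_1 = 87016.00000
D_2 = 103723.07200
Terminal value at year 2: TV = D_2×(1+g_2)/(r−g_2) = 107353.37952/0.097 = 1106735.87134
P_0 = D_1/(1+r)^1 + D_2/(1+r)^2 + TV/(1+r)^2
    = 76869.25795 + 80943.60024 + 863676.55931 = 1021489.41751

$1021489.42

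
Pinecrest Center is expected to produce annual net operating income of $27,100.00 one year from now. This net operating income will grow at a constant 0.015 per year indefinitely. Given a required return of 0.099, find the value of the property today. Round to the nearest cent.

Growing perpetuity: P = D₁ / (r − g) = $27,100.0000 / (0.099 − 0.015) = $322,619.05

$322619.05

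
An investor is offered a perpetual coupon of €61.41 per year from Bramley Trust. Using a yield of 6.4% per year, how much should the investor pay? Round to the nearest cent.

€959.53

Level perpetuity: PV = C / r = €61.41 / 0.064 = €959.53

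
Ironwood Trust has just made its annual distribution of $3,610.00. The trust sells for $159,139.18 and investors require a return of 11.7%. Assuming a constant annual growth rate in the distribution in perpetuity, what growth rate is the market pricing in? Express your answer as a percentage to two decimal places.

9.22%

P = D₀(1+g)/(r−g) ⇒ P(r−g) = D₀(1+g) ⇒ g(P+D₀) = P·r − D₀
g = (P·r − D₀)/(P + D₀) = ($159,139.18×0.117 − $3,610.00) / ($159,139.18 + $3,610.00) = 0.092223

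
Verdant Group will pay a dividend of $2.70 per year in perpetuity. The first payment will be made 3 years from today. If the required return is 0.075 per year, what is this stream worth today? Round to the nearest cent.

$31.15

Value at end of year 2: C / r = $2.70 / 0.075 = $36.0000
Discount to today: PV = $36.0000 / (1 + 0.075)^2 = $36.0000 / 1.155625 = $31.15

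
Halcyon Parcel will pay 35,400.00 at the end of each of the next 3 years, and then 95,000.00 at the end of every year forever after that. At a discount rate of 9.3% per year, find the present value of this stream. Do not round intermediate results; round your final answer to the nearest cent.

PV of 3-year annuity: 35,400.00 × [1 − (1+0.093)^−3] / 0.093 = 89130.88543
Perpetuity value at year 3: 95,000.00 / 0.093 = 1021505.37634
PV of perpetuity: 1021505.37634 / (1+0.093)^3 = 782312.32223
Total PV = 89130.88543 + 782312.32223 = 871443.20766

871443.21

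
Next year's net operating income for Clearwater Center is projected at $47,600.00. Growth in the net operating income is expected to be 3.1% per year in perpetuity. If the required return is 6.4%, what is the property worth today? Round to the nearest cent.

Growing perpetuity: P = D₁ / (r − g) = $47,600.0000 / (0.064 − 0.031) = $1,442,424.24

$1442424.24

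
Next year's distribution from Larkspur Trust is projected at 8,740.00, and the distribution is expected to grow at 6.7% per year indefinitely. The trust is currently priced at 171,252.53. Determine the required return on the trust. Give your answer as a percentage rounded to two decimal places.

11.80%

P = D₁/(r − g) ⇒ r = D₁/P + g = 8,740.0000/171,252.53 + 0.067 = 0.051036 + 0.067 = 0.118036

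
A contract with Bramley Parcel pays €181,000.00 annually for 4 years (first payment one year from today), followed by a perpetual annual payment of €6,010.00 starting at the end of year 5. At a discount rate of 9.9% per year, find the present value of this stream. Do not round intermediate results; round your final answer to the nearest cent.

€616604.70

PV of 4-year annuity: €181,000.00 × [1 − (1+0.099)^−4] / 0.099 = 574989.83821
Perpetuity value at year 4: €6,010.00 / 0.099 = 60707.07071
PV of perpetuity: 60707.07071 / (1+0.099)^4 = 41614.86669
Total PV = 574989.83821 + 41614.86669 = 616604.70490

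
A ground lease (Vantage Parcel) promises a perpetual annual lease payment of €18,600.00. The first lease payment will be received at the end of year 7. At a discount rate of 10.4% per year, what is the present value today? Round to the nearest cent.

Value at end of year 6: C / r = €18,600.00 / 0.104 = €178,846.1538
Discount to today: PV = €178,846.1538 / (1 + 0.104)^6 = €178,846.1538 / 1.810566 = €98,779.12

€98779.12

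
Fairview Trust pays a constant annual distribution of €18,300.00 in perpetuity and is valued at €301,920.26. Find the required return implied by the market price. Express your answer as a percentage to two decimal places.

P = C/r ⇒ r = C/P = €18,300.00/€301,920.26 = 0.060612

6.06%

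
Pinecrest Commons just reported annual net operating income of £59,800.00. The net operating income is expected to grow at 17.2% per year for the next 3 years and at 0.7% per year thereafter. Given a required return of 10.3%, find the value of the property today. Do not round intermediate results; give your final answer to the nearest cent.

D_1 = 70085.60000
D_2 = 82140.32320
D_3 = 96268.45879
Terminal value at year 3: TV = D_3×(1+g_2)/(r−g_2) = 96942.33800/0.096 = 1009816.02085
P_0 = D_1/(1+r)^1 + D_2/(1+r)^2 + D_3/(1+r)^3 + TV/(1+r)^3
    = 63540.88849 + 67515.79447 + 71739.35732 + 752515.96689 = 955312.00717

£955312.01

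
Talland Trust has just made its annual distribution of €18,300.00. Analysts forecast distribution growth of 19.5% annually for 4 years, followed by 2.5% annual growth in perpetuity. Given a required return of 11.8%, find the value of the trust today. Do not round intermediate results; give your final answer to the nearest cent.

€349969.11

D_1 = 21868.50000
D_2 = 26132.85750
D_3 = 31228.76471
D_4 = 37318.37383
Terminal value at year 4: TV = D_4×(1+g_2)/(r−g_2) = 38251.33318/0.093 = 411304.65782
P_0 = D_1/(1+r)^1 + D_2/(1+r)^2 + D_3/(1+r)^3 + D_4/(1+r)^4 + TV/(1+r)^4
    = 19560.37567 + 20907.55718 + 22347.52310 + 23886.66378 + 263266.99330 = 349969.11303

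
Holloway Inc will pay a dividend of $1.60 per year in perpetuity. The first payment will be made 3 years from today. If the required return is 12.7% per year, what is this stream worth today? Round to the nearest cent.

Value at end of year 2: C / r = $1.60 / 0.127 = $12.5984
Discount to today: PV = $12.5984 / (1 + 0.127)^2 = $12.5984 / 1.270129 = $9.92

$9.92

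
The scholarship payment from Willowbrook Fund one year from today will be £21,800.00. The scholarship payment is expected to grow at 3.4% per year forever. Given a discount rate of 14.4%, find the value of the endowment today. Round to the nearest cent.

Growing perpetuity: P = D₁ / (r − g) = £21,800.0000 / (0.144 − 0.034) = £198,181.82

£198181.82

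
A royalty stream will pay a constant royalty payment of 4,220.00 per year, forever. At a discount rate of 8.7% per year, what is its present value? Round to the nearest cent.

Level perpetuity: PV = C / r = 4,220.00 / 0.087 = 48,505.75

48505.75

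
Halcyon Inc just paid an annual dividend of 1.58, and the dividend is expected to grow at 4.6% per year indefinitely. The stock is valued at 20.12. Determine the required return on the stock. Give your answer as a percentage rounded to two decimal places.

12.81%

D₁ = 1.58 × 1.046 = 1.6527
P = D₁/(r − g) ⇒ r = D₁/P + g = 1.6527/20.12 + 0.046 = 0.082141 + 0.046 = 0.128141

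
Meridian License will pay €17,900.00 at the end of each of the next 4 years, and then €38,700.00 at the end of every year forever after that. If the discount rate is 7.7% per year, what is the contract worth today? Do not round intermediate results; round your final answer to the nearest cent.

PV of 4-year annuity: €17,900.00 × [1 − (1+0.077)^−4] / 0.077 = 59685.13628
Perpetuity value at year 4: €38,700.00 / 0.077 = 502597.40260
PV of perpetuity: 502597.40260 / (1+0.077)^4 = 373557.47109
Total PV = 59685.13628 + 373557.47109 = 433242.60737

€433242.61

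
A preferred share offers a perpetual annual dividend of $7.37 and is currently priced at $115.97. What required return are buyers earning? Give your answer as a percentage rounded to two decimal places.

P = C/r ⇒ r = C/P = $7.37/$115.97 = 0.063551

6.36%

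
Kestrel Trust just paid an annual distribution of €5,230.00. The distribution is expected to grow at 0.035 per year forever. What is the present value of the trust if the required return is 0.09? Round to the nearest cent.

€98419.09

D₁ = D₀ × (1 + g) = €5,230.00 × 1.035 = €5,413.0500
Growing perpetuity: P = D₁ / (r − g) = €5,413.0500 / (0.09 − 0.035) = €98,419.09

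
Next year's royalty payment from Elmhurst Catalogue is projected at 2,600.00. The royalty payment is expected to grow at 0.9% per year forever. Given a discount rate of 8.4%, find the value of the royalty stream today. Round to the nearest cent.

Growing perpetuity: P = D₁ / (r − g) = 2,600.0000 / (0.084 − 0.009) = 34,666.67

34666.67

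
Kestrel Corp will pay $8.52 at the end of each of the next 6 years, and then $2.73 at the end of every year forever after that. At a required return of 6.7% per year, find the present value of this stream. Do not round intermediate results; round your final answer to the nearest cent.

$68.60

PV of 6-year annuity: $8.52 × [1 − (1+0.067)^−6] / 0.067 = 40.98978
Perpetuity value at year 6: $2.73 / 0.067 = 40.74627
PV of perpetuity: 40.74627 / (1+0.067)^6 = 27.61222
Total PV = 40.98978 + 27.61222 = 68.60200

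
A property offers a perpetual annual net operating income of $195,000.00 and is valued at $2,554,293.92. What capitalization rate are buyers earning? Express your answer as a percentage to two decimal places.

P = C/r ⇒ r = C/P = $195,000.00/$2,554,293.92 = 0.076342

7.63%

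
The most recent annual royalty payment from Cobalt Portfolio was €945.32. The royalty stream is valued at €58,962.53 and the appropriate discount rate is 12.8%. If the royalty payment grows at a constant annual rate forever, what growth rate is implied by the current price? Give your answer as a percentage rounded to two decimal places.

P = D₀(1+g)/(r−g) ⇒ P(r−g) = D₀(1+g) ⇒ g(P+D₀) = P·r − D₀
g = (P·r − D₀)/(P + D₀) = (€58,962.53×0.128 − €945.32) / (€58,962.53 + €945.32) = 0.110201

11.02%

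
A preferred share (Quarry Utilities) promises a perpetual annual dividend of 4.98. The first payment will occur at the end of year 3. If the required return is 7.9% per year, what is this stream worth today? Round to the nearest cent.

54.15

Value at end of year 2: C / r = 4.98 / 0.079 = 63.0380
Discount to today: PV = 63.0380 / (1 + 0.079)^2 = 63.0380 / 1.164241 = 54.15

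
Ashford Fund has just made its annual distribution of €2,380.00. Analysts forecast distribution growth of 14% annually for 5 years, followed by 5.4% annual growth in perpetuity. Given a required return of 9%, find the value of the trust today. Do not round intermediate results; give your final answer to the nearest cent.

€100839.35

D_1 = 2713.20000
D_2 = 3093.04800
D_3 = 3526.07472
D_4 = 4019.72518
D_5 = 4582.48671
Terminal value at year 5: TV = D_5×(1+g_2)/(r−g_2) = 4829.94099/0.036 = 134165.02745
P_0 = D_1/(1+r)^1 + D_2/(1+r)^2 + D_3/(1+r)^3 + D_4/(1+r)^4 + D_5/(1+r)^5 + TV/(1+r)^5
    = 2489.17431 + 2603.35662 + 2722.77665 + 2847.67466 + 2978.30194 + 87198.06228 = 100839.34646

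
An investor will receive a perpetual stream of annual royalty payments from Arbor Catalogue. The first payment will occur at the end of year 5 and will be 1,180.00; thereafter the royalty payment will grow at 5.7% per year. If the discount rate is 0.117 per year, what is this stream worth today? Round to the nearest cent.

Value at end of year 4: C₁ / (r − g) = 1,180.00 / (0.117 − 0.057) = 19,666.6667
Discount to today: PV = 19,666.6667 / (1 + 0.117)^4 = 19,666.6667 / 1.556728 = 12,633.34

12633.34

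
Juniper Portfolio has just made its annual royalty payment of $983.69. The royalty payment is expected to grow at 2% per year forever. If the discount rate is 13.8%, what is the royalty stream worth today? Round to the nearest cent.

$8503.08

D₁ = D₀ × (1 + g) = $983.69 × 1.02 = $1,003.3638
Growing perpetuity: P = D₁ / (r − g) = $1,003.3638 / (0.138 − 0.02) = $8,503.08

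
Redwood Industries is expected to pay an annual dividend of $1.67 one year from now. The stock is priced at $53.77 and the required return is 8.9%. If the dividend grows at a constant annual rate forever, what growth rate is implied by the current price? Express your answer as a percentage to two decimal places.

P = D₁/(r−g) ⇒ g = r − D₁/P = 0.089 − $1.67/$53.77 = 0.057942

5.79%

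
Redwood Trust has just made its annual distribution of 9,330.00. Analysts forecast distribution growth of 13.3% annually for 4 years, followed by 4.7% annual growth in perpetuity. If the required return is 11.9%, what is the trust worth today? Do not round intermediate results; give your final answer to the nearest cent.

181093.98

D_1 = 10570.89000
D_2 = 11976.81837
D_3 = 13569.73521
D_4 = 15374.51000
Terminal value at year 4: TV = D_4×(1+g_2)/(r−g_2) = 16097.11197/0.072 = 223570.99953
P_0 = D_1/(1+r)^1 + D_2/(1+r)^2 + D_3/(1+r)^3 + D_4/(1+r)^4 + TV/(1+r)^4
    = 9446.72922 + 9564.91886 + 9684.58720 + 9805.75272 + 142591.98747 = 181093.97548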